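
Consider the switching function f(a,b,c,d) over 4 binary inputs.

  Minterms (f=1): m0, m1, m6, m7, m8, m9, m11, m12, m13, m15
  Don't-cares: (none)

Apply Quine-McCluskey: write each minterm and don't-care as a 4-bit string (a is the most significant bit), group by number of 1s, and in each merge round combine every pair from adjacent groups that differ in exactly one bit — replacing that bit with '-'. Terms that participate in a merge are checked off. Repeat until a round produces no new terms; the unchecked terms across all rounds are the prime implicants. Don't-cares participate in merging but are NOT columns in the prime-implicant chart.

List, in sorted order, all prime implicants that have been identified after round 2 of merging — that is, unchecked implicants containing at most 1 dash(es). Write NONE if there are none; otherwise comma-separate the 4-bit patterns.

-111, 011-

Round 0: 0000✓ 0001✓ 0110✓ 0111✓ 1000✓ 1001✓ 1011✓ 1100✓ 1101✓ 1111✓
Round 1: -000✓ -001✓ -111 000-✓ 011- 1-00✓ 1-01✓ 1-11✓ 10-1✓ 100-✓ 11-1✓ 110-✓
Round 2: -00- 1--1 1-0-
PIs = {-00-, -111, 011-, 1--1, 1-0-}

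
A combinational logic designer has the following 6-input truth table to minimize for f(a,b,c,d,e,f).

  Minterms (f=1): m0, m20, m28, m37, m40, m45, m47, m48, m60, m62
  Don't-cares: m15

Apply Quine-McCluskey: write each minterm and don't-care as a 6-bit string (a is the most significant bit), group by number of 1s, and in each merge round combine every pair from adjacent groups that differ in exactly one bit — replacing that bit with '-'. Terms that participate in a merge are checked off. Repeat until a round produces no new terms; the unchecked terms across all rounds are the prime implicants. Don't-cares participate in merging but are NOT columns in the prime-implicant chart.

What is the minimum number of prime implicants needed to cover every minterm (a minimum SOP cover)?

Round 0: 000000 001111✓ 010100✓ 011100✓ 100101✓ 101000 101101✓ 101111✓ 110000 111100✓ 111110✓
Round 1: -01111 -11100 01-100 10-101 1011-1 1111-0
PIs = {-01111, -11100, 000000, 01-100, 10-101, 101000, 1011-1, 110000, 1111-0}
Coverage chart:
  m0: 000000 ←essential
  m20: 01-100 ←essential
  m28: -11100,01-100
  m37: 10-101 ←essential
  m40: 101000 ←essential
  m45: 10-101,1011-1
  m47: -01111,1011-1
  m48: 110000 ←essential
  m60: -11100,1111-0
  m62: 1111-0 ←essential
Essential: 000000, 01-100, 10-101, 101000, 110000, 1111-0
Petrick residual → -01111
Min cover (7 terms): b'cdef + a'b'c'd'e'f' + a'bde'f' + ab'de'f + ab'cd'e'f' + abc'd'e'f' + abcdf'

7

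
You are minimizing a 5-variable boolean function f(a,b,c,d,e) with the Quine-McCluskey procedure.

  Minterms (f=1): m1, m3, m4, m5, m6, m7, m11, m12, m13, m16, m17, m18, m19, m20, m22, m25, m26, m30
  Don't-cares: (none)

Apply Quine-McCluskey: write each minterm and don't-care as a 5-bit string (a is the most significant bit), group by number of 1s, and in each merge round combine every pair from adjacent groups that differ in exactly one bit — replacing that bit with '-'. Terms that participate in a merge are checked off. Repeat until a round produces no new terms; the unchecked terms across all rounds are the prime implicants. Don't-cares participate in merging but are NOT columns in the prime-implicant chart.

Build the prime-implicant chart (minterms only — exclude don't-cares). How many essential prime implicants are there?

[col 0] 00001*, 00011*, 00100*, 00101*, 00110*, 00111*, 01011*, 01100*, 01101*, 10000*, 10001*, 10010*, 10011*, 10100*, 10110*, 11001*, 11010*, 11110*
[col 1] -0001*, -0011*, -0100*, -0110*, 0-011, 0-100*, 0-101*, 00-01*, 00-11*, 000-1*, 001-0*, 001-1*, 0010-*, 0011-*, 0110-*, 1-001, 1-010*, 1-110*, 10-00*, 10-10*, 100-0*, 100-1*, 1000-*, 1001-*, 101-0*, 11-10*
[col 2] -00-1, -01-0, 0-10-, 00--1, 001--, 1--10, 10--0, 100--
Prime implicants: -00-1, -01-0, 0-011, 0-10-, 00--1, 001--, 1--10, 1-001, 10--0, 100--
PI chart (minterm → PIs covering it):
  1 | -00-1,00--1
  3 | -00-1,0-011,00--1
  4 | -01-0,0-10-,001--
  5 | 0-10-,00--1,001--
  6 | -01-0,001--
  7 | 00--1,001--
  11 | 0-011  (sole → essential)
  12 | 0-10-  (sole → essential)
  13 | 0-10-  (sole → essential)
  16 | 10--0,100--
  17 | -00-1,1-001,100--
  18 | 1--10,10--0,100--
  19 | -00-1,100--
  20 | -01-0,10--0
  22 | -01-0,1--10,10--0
  25 | 1-001  (sole → essential)
  26 | 1--10  (sole → essential)
  30 | 1--10  (sole → essential)
Essential prime implicants: 0-011, 0-10-, 1--10, 1-001

4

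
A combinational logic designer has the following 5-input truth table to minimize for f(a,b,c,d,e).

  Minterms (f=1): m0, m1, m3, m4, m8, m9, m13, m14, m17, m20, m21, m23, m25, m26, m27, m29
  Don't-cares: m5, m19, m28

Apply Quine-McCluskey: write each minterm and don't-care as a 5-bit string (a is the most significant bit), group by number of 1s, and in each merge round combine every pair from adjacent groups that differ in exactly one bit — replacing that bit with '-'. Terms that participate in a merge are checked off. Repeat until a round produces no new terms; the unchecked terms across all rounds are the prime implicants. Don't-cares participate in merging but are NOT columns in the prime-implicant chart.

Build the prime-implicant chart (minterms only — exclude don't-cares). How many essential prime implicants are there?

6

size-2^0 implicants → 00000(✓)  00001(✓)  00011(✓)  00100(✓)  00101(✓)  01000(✓)  01001(✓)  01101(✓)  01110  10001(✓)  10011(✓)  10100(✓)  10101(✓)  10111(✓)  11001(✓)  11010(✓)  11011(✓)  11100(✓)  11101(✓)
size-2^1 implicants → -0001(✓)  -0011(✓)  -0100(✓)  -0101(✓)  -1001(✓)  -1101(✓)  0-000(✓)  0-001(✓)  0-101(✓)  00-00(✓)  00-01(✓)  000-1(✓)  0000-(✓)  0010-(✓)  01-01(✓)  0100-(✓)  1-001(✓)  1-011(✓)  1-100(✓)  1-101(✓)  10-01(✓)  10-11(✓)  100-1(✓)  101-1(✓)  1010-(✓)  11-01(✓)  110-1(✓)  1101-  1110-(✓)
size-2^2 implicants → --001(✓)  --101(✓)  -0-01(✓)  -00-1  -010-  -1-01(✓)  0--01(✓)  0-00-  00-0-  1--01(✓)  1-0-1  1-10-  10--1
size-2^3 implicants → ---01
Unchecked terms (primes): ---01, -00-1, -010-, 0-00-, 00-0-, 01110, 1-0-1, 1-10-, 10--1, 1101-
Minterm coverage:
  m0 ⊆ 0-00-,00-0-
  m1 ⊆ ---01,-00-1,0-00-,00-0-
  m3 ⊆ -00-1 [E]
  m4 ⊆ -010-,00-0-
  m8 ⊆ 0-00- [E]
  m9 ⊆ ---01,0-00-
  m13 ⊆ ---01 [E]
  m14 ⊆ 01110 [E]
  m17 ⊆ ---01,-00-1,1-0-1,10--1
  m20 ⊆ -010-,1-10-
  m21 ⊆ ---01,-010-,1-10-,10--1
  m23 ⊆ 10--1 [E]
  m25 ⊆ ---01,1-0-1
  m26 ⊆ 1101- [E]
  m27 ⊆ 1-0-1,1101-
  m29 ⊆ ---01,1-10-
E = {---01, -00-1, 0-00-, 01110, 10--1, 1101-}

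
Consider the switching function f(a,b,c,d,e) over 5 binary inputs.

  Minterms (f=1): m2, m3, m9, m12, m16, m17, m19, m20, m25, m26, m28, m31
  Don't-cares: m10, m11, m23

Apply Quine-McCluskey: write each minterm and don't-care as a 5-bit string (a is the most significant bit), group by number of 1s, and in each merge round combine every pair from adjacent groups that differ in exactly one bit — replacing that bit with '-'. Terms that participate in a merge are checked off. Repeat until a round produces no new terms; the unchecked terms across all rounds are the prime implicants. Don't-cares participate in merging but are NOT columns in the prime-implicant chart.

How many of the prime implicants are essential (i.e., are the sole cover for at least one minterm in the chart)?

4

[col 0] 00010*, 00011*, 01001*, 01010*, 01011*, 01100*, 10000*, 10001*, 10011*, 10100*, 10111*, 11001*, 11010*, 11100*, 11111*
[col 1] -0011, -1001, -1010, -1100, 0-010*, 0-011*, 0001-*, 010-1, 0101-*, 1-001, 1-100, 1-111, 10-00, 10-11, 100-1, 1000-
[col 2] 0-01-
Prime implicants: -0011, -1001, -1010, -1100, 0-01-, 010-1, 1-001, 1-100, 1-111, 10-00, 10-11, 100-1, 1000-
PI chart (minterm → PIs covering it):
  2 | 0-01-  (sole → essential)
  3 | -0011,0-01-
  9 | -1001,010-1
  12 | -1100  (sole → essential)
  16 | 10-00,1000-
  17 | 1-001,100-1,1000-
  19 | -0011,10-11,100-1
  20 | 1-100,10-00
  25 | -1001,1-001
  26 | -1010  (sole → essential)
  28 | -1100,1-100
  31 | 1-111  (sole → essential)
Essential prime implicants: -1010, -1100, 0-01-, 1-111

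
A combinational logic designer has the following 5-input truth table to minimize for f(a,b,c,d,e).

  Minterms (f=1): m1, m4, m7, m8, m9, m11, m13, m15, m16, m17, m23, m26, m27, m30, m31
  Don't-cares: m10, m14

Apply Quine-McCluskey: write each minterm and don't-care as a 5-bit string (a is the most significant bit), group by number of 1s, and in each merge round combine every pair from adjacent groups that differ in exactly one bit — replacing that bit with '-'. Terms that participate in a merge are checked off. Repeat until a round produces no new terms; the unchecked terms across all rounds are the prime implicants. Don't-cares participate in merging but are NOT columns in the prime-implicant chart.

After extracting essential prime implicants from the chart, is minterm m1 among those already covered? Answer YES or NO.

NO

Round 0: 00001✓ 00100 00111✓ 01000✓ 01001✓ 01010✓ 01011✓ 01101✓ 01110✓ 01111✓ 10000✓ 10001✓ 10111✓ 11010✓ 11011✓ 11110✓ 11111✓
Round 1: -0001 -0111✓ -1010✓ -1011✓ -1110✓ -1111✓ 0-001 0-111✓ 01-01✓ 01-10✓ 01-11✓ 010-0✓ 010-1✓ 0100-✓ 0101-✓ 011-1✓ 0111-✓ 1-111✓ 1000- 11-10✓ 11-11✓ 1101-✓ 1111-✓
Round 2: --111 -1-10✓ -1-11✓ -101-✓ -111-✓ 01--1 01-1-✓ 010-- 11-1-✓
Round 3: -1-1-
PIs = {--111, -0001, -1-1-, 0-001, 00100, 01--1, 010--, 1000-}
Coverage chart:
  m1: -0001,0-001
  m4: 00100 ←essential
  m7: --111 ←essential
  m8: 010-- ←essential
  m9: 0-001,01--1,010--
  m11: -1-1-,01--1,010--
  m13: 01--1 ←essential
  m15: --111,-1-1-,01--1
  m16: 1000- ←essential
  m17: -0001,1000-
  m23: --111 ←essential
  m26: -1-1- ←essential
  m27: -1-1- ←essential
  m30: -1-1- ←essential
  m31: --111,-1-1-
Essential: --111, -1-1-, 00100, 01--1, 010--, 1000-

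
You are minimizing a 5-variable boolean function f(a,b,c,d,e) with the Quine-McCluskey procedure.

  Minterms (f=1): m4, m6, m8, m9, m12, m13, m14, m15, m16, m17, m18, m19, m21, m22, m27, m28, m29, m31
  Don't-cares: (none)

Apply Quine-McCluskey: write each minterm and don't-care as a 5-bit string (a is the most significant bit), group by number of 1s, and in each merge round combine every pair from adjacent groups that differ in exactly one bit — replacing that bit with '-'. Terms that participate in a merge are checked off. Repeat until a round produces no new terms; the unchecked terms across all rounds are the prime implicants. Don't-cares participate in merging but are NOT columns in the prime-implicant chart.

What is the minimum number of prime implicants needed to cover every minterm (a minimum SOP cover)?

8

[col 0] 00100*, 00110*, 01000*, 01001*, 01100*, 01101*, 01110*, 01111*, 10000*, 10001*, 10010*, 10011*, 10101*, 10110*, 11011*, 11100*, 11101*, 11111*
[col 1] -0110, -1100*, -1101*, -1111*, 0-100*, 0-110*, 001-0*, 01-00*, 01-01*, 0100-*, 011-0*, 011-1*, 0110-*, 0111-*, 1-011, 1-101, 10-01, 10-10, 100-0*, 100-1*, 1000-*, 1001-*, 11-11, 111-1*, 1110-*
[col 2] -11-1, -110-, 0-1-0, 01-0-, 011--, 100--
Prime implicants: -0110, -11-1, -110-, 0-1-0, 01-0-, 011--, 1-011, 1-101, 10-01, 10-10, 100--, 11-11
PI chart (minterm → PIs covering it):
  4 | 0-1-0  (sole → essential)
  6 | -0110,0-1-0
  8 | 01-0-  (sole → essential)
  9 | 01-0-  (sole → essential)
  12 | -110-,0-1-0,01-0-,011--
  13 | -11-1,-110-,01-0-,011--
  14 | 0-1-0,011--
  15 | -11-1,011--
  16 | 100--  (sole → essential)
  17 | 10-01,100--
  18 | 10-10,100--
  19 | 1-011,100--
  21 | 1-101,10-01
  22 | -0110,10-10
  27 | 1-011,11-11
  28 | -110-  (sole → essential)
  29 | -11-1,-110-,1-101
  31 | -11-1,11-11
Essential prime implicants: -110-, 0-1-0, 01-0-, 100--
Petrick residual → -0110, -11-1, 1-011, 1-101
Minimum SOP uses 8 PIs: b'cde' + bce + bcd' + a'ce' + a'bd' + ac'de + acd'e + ab'c'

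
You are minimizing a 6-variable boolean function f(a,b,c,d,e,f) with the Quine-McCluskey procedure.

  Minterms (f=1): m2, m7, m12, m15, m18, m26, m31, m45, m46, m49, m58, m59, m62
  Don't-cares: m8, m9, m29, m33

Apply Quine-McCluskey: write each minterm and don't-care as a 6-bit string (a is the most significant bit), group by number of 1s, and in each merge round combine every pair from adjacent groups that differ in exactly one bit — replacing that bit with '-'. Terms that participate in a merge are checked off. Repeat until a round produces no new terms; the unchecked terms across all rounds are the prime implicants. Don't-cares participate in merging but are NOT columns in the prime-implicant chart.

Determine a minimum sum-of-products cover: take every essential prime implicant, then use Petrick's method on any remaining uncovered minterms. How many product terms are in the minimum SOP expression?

9

size-2^0 implicants → 000010(✓)  000111(✓)  001000(✓)  001001(✓)  001100(✓)  001111(✓)  010010(✓)  011010(✓)  011101(✓)  011111(✓)  100001(✓)  101101  101110(✓)  110001(✓)  111010(✓)  111011(✓)  111110(✓)
size-2^1 implicants → -11010  0-0010  0-1111  00-111  001-00  00100-  01-010  0111-1  1-0001  1-1110  111-10  11101-
Unchecked terms (primes): -11010, 0-0010, 0-1111, 00-111, 001-00, 00100-, 01-010, 0111-1, 1-0001, 1-1110, 101101, 111-10, 11101-
Minterm coverage:
  m2 ⊆ 0-0010 [E]
  m7 ⊆ 00-111 [E]
  m12 ⊆ 001-00 [E]
  m15 ⊆ 0-1111,00-111
  m18 ⊆ 0-0010,01-010
  m26 ⊆ -11010,01-010
  m31 ⊆ 0-1111,0111-1
  m45 ⊆ 101101 [E]
  m46 ⊆ 1-1110 [E]
  m49 ⊆ 1-0001 [E]
  m58 ⊆ -11010,111-10,11101-
  m59 ⊆ 11101- [E]
  m62 ⊆ 1-1110,111-10
E = {0-0010, 00-111, 001-00, 1-0001, 1-1110, 101101, 11101-}
Petrick residual → -11010, 0-1111
Cover = bcd'ef' + a'c'd'ef' + a'cdef + a'b'def + a'b'ce'f' + ac'd'e'f + acdef' + ab'cde'f + abcd'e  |cover|=9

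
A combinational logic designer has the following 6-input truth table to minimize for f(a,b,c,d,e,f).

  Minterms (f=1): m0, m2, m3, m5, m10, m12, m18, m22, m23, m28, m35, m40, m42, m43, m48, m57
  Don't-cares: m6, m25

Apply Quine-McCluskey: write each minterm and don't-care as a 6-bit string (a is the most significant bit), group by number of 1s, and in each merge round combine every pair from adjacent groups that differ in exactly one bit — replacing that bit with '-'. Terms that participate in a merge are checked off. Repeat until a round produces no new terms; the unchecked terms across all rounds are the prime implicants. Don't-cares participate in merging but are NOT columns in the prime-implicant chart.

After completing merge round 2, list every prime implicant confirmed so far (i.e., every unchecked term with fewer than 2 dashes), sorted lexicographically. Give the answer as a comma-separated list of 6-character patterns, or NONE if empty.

[col 0] 000000*, 000010*, 000011*, 000101, 000110*, 001010*, 001100*, 010010*, 010110*, 010111*, 011001*, 011100*, 100011*, 101000*, 101010*, 101011*, 110000, 111001*
[col 1] -00011, -01010, -11001, 0-0010*, 0-0110*, 0-1100, 00-010, 000-10*, 0000-0, 00001-, 010-10*, 01011-, 10-011, 1010-0, 10101-
[col 2] 0-0-10
Prime implicants: -00011, -01010, -11001, 0-0-10, 0-1100, 00-010, 0000-0, 00001-, 000101, 01011-, 10-011, 1010-0, 10101-, 110000

-00011, -01010, -11001, 0-1100, 00-010, 0000-0, 00001-, 000101, 01011-, 10-011, 1010-0, 10101-, 110000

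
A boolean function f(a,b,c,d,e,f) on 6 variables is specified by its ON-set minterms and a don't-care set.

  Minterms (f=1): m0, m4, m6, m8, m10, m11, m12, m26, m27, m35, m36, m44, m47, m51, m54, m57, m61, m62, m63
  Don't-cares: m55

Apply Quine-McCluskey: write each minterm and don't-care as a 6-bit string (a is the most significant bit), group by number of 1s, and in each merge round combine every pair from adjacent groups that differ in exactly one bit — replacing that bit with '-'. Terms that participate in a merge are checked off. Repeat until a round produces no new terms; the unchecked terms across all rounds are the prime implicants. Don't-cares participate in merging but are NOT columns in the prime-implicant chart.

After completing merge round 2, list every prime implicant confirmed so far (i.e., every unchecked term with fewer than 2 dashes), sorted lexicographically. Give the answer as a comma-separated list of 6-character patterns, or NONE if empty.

size-2^0 implicants → 000000(✓)  000100(✓)  000110(✓)  001000(✓)  001010(✓)  001011(✓)  001100(✓)  011010(✓)  011011(✓)  100011(✓)  100100(✓)  101100(✓)  101111(✓)  110011(✓)  110110(✓)  110111(✓)  111001(✓)  111101(✓)  111110(✓)  111111(✓)
size-2^1 implicants → -00100(✓)  -01100(✓)  0-1010(✓)  0-1011(✓)  00-000(✓)  00-100(✓)  000-00(✓)  0001-0  001-00(✓)  0010-0  00101-(✓)  01101-(✓)  1-0011  1-1111  10-100(✓)  11-110(✓)  11-111(✓)  110-11  11011-(✓)  111-01  1111-1  11111-(✓)
size-2^2 implicants → -0-100  0-101-  00--00  11-11-
Unchecked terms (primes): -0-100, 0-101-, 00--00, 0001-0, 0010-0, 1-0011, 1-1111, 11-11-, 110-11, 111-01, 1111-1

0001-0, 0010-0, 1-0011, 1-1111, 110-11, 111-01, 1111-1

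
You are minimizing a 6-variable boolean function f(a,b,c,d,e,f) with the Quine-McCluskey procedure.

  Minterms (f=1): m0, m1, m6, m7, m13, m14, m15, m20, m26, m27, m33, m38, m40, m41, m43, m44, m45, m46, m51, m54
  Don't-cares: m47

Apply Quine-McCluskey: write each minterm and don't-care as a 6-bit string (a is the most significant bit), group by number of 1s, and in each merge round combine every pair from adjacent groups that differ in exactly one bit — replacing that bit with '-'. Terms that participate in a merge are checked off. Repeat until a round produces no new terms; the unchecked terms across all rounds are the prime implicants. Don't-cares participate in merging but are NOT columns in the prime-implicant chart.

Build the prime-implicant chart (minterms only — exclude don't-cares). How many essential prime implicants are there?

9

size-2^0 implicants → 000000(✓)  000001(✓)  000110(✓)  000111(✓)  001101(✓)  001110(✓)  001111(✓)  010100  011010(✓)  011011(✓)  100001(✓)  100110(✓)  101000(✓)  101001(✓)  101011(✓)  101100(✓)  101101(✓)  101110(✓)  101111(✓)  110011  110110(✓)
size-2^1 implicants → -00001  -00110(✓)  -01101(✓)  -01110(✓)  -01111(✓)  00-110(✓)  00-111(✓)  00000-  00011-(✓)  0011-1(✓)  00111-(✓)  01101-  1-0110  10-001  10-110(✓)  101-00(✓)  101-01(✓)  101-11(✓)  1010-1(✓)  10100-(✓)  1011-0(✓)  1011-1(✓)  10110-(✓)  10111-(✓)
size-2^2 implicants → -0-110  -011-1  -0111-  00-11-  101--1  101-0-  1011--
Unchecked terms (primes): -0-110, -00001, -011-1, -0111-, 00-11-, 00000-, 010100, 01101-, 1-0110, 10-001, 101--1, 101-0-, 1011--, 110011
Minterm coverage:
  m0 ⊆ 00000- [E]
  m1 ⊆ -00001,00000-
  m6 ⊆ -0-110,00-11-
  m7 ⊆ 00-11- [E]
  m13 ⊆ -011-1 [E]
  m14 ⊆ -0-110,-0111-,00-11-
  m15 ⊆ -011-1,-0111-,00-11-
  m20 ⊆ 010100 [E]
  m26 ⊆ 01101- [E]
  m27 ⊆ 01101- [E]
  m33 ⊆ -00001,10-001
  m38 ⊆ -0-110,1-0110
  m40 ⊆ 101-0- [E]
  m41 ⊆ 10-001,101--1,101-0-
  m43 ⊆ 101--1 [E]
  m44 ⊆ 101-0-,1011--
  m45 ⊆ -011-1,101--1,101-0-,1011--
  m46 ⊆ -0-110,-0111-,1011--
  m51 ⊆ 110011 [E]
  m54 ⊆ 1-0110 [E]
E = {-011-1, 00-11-, 00000-, 010100, 01101-, 1-0110, 101--1, 101-0-, 110011}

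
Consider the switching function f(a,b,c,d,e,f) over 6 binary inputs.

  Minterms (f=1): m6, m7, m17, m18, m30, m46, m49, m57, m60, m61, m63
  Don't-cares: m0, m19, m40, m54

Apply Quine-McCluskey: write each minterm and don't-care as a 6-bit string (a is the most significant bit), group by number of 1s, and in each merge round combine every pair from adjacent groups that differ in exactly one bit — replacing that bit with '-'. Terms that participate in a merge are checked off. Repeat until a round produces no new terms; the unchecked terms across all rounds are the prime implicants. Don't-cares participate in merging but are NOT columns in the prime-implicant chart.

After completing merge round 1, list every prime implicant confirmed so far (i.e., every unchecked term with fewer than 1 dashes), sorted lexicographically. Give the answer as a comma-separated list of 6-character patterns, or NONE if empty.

[col 0] 000000, 000110*, 000111*, 010001*, 010010*, 010011*, 011110, 101000, 101110, 110001*, 110110, 111001*, 111100*, 111101*, 111111*
[col 1] -10001, 00011-, 0100-1, 01001-, 11-001, 111-01, 1111-1, 11110-
Prime implicants: -10001, 000000, 00011-, 0100-1, 01001-, 011110, 101000, 101110, 11-001, 110110, 111-01, 1111-1, 11110-

000000, 011110, 101000, 101110, 110110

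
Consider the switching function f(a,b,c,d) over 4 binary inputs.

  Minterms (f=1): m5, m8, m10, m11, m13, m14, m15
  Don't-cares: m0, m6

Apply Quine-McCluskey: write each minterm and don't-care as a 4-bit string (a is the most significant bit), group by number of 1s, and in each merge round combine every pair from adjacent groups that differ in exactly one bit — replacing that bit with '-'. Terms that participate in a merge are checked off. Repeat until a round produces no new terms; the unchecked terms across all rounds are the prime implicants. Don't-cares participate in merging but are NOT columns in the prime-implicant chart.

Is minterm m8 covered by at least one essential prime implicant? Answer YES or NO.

NO

size-2^0 implicants → 0000(✓)  0101(✓)  0110(✓)  1000(✓)  1010(✓)  1011(✓)  1101(✓)  1110(✓)  1111(✓)
size-2^1 implicants → -000  -101  -110  1-10(✓)  1-11(✓)  10-0  101-(✓)  11-1  111-(✓)
size-2^2 implicants → 1-1-
Unchecked terms (primes): -000, -101, -110, 1-1-, 10-0, 11-1
Minterm coverage:
  m5 ⊆ -101 [E]
  m8 ⊆ -000,10-0
  m10 ⊆ 1-1-,10-0
  m11 ⊆ 1-1- [E]
  m13 ⊆ -101,11-1
  m14 ⊆ -110,1-1-
  m15 ⊆ 1-1-,11-1
E = {-101, 1-1-}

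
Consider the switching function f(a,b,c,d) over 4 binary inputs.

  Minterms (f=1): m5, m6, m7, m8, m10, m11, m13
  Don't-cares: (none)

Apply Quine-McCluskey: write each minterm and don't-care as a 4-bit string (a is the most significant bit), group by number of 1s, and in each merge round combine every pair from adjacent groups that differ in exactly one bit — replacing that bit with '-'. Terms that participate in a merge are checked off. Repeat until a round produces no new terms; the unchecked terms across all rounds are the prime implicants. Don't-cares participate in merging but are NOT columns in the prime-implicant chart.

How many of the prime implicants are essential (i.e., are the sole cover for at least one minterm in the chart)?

4

[col 0] 0101*, 0110*, 0111*, 1000*, 1010*, 1011*, 1101*
[col 1] -101, 01-1, 011-, 10-0, 101-
Prime implicants: -101, 01-1, 011-, 10-0, 101-
PI chart (minterm → PIs covering it):
  5 | -101,01-1
  6 | 011-  (sole → essential)
  7 | 01-1,011-
  8 | 10-0  (sole → essential)
  10 | 10-0,101-
  11 | 101-  (sole → essential)
  13 | -101  (sole → essential)
Essential prime implicants: -101, 011-, 10-0, 101-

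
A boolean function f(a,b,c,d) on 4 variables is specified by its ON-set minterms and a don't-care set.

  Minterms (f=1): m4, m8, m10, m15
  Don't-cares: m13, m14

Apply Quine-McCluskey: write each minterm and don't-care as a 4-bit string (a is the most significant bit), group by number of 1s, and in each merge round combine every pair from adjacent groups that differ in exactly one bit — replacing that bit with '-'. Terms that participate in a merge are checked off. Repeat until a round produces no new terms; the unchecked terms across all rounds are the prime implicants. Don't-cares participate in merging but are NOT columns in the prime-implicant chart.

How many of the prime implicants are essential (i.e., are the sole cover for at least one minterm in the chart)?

2

size-2^0 implicants → 0100  1000(✓)  1010(✓)  1101(✓)  1110(✓)  1111(✓)
size-2^1 implicants → 1-10  10-0  11-1  111-
Unchecked terms (primes): 0100, 1-10, 10-0, 11-1, 111-
Minterm coverage:
  m4 ⊆ 0100 [E]
  m8 ⊆ 10-0 [E]
  m10 ⊆ 1-10,10-0
  m15 ⊆ 11-1,111-
E = {0100, 10-0}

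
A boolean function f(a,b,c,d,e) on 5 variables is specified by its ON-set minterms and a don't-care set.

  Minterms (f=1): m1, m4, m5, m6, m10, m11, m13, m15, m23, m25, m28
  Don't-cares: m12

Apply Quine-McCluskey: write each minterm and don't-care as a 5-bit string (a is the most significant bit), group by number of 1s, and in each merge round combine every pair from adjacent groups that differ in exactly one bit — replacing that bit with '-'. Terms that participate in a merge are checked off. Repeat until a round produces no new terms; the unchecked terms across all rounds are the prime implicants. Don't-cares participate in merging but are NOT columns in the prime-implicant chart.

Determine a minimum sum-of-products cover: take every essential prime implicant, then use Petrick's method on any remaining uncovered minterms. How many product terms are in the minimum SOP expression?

[col 0] 00001*, 00100*, 00101*, 00110*, 01010*, 01011*, 01100*, 01101*, 01111*, 10111, 11001, 11100*
[col 1] -1100, 0-100*, 0-101*, 00-01, 001-0, 0010-*, 01-11, 0101-, 011-1, 0110-*
[col 2] 0-10-
Prime implicants: -1100, 0-10-, 00-01, 001-0, 01-11, 0101-, 011-1, 10111, 11001
PI chart (minterm → PIs covering it):
  1 | 00-01  (sole → essential)
  4 | 0-10-,001-0
  5 | 0-10-,00-01
  6 | 001-0  (sole → essential)
  10 | 0101-  (sole → essential)
  11 | 01-11,0101-
  13 | 0-10-,011-1
  15 | 01-11,011-1
  23 | 10111  (sole → essential)
  25 | 11001  (sole → essential)
  28 | -1100  (sole → essential)
Essential prime implicants: -1100, 00-01, 001-0, 0101-, 10111, 11001
Petrick residual → 011-1
Minimum SOP uses 7 PIs: bcd'e' + a'b'd'e + a'b'ce' + a'bc'd + a'bce + ab'cde + abc'd'e

7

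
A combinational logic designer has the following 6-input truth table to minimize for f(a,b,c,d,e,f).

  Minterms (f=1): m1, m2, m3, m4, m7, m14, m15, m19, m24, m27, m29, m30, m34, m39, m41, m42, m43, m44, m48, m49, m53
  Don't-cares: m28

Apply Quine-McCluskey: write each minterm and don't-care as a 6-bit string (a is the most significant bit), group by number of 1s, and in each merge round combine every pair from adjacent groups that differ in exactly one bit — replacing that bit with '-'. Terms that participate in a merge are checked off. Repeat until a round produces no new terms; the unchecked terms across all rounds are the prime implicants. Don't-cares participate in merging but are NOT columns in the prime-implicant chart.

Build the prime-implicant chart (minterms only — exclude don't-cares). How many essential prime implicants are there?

10

Round 0: 000001✓ 000010✓ 000011✓ 000100 000111✓ 001110✓ 001111✓ 010011✓ 011000✓ 011011✓ 011100✓ 011101✓ 011110✓ 100010✓ 100111✓ 101001✓ 101010✓ 101011✓ 101100 110000✓ 110001✓ 110101✓
Round 1: -00010 -00111 0-0011 0-1110 00-111 000-11 0000-1 00001- 00111- 01-011 011-00 0111-0 01110- 10-010 1010-1 10101- 110-01 11000-
PIs = {-00010, -00111, 0-0011, 0-1110, 00-111, 000-11, 0000-1, 00001-, 000100, 00111-, 01-011, 011-00, 0111-0, 01110-, 10-010, 1010-1, 10101-, 101100, 110-01, 11000-}
Coverage chart:
  m1: 0000-1 ←essential
  m2: -00010,00001-
  m3: 0-0011,000-11,0000-1,00001-
  m4: 000100 ←essential
  m7: -00111,00-111,000-11
  m14: 0-1110,00111-
  m15: 00-111,00111-
  m19: 0-0011,01-011
  m24: 011-00 ←essential
  m27: 01-011 ←essential
  m29: 01110- ←essential
  m30: 0-1110,0111-0
  m34: -00010,10-010
  m39: -00111 ←essential
  m41: 1010-1 ←essential
  m42: 10-010,10101-
  m43: 1010-1,10101-
  m44: 101100 ←essential
  m48: 11000- ←essential
  m49: 110-01,11000-
  m53: 110-01 ←essential
Essential: -00111, 0000-1, 000100, 01-011, 011-00, 01110-, 1010-1, 101100, 110-01, 11000-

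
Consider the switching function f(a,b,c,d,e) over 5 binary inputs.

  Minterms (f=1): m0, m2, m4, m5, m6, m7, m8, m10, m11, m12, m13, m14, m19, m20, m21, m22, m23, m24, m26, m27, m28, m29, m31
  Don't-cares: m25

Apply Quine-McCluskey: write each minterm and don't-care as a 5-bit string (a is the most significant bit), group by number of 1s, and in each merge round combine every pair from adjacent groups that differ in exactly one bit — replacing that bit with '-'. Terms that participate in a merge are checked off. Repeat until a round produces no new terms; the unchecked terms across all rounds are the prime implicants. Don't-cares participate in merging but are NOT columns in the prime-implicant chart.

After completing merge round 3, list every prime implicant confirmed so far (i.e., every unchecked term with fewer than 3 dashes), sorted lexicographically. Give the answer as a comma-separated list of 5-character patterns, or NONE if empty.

-1-00, -10-0, -101-, 1--11, 1-1-1, 11--1, 11-0-, 110--

Round 0: 00000✓ 00010✓ 00100✓ 00101✓ 00110✓ 00111✓ 01000✓ 01010✓ 01011✓ 01100✓ 01101✓ 01110✓ 10011✓ 10100✓ 10101✓ 10110✓ 10111✓ 11000✓ 11001✓ 11010✓ 11011✓ 11100✓ 11101✓ 11111✓
Round 1: -0100✓ -0101✓ -0110✓ -0111✓ -1000✓ -1010✓ -1011✓ -1100✓ -1101✓ 0-000✓ 0-010✓ 0-100✓ 0-101✓ 0-110✓ 00-00✓ 00-10✓ 000-0✓ 001-0✓ 001-1✓ 0010-✓ 0011-✓ 01-00✓ 01-10✓ 010-0✓ 0101-✓ 011-0✓ 0110-✓ 1-011✓ 1-100✓ 1-101✓ 1-111✓ 10-11✓ 101-0✓ 101-1✓ 1010-✓ 1011-✓ 11-00✓ 11-01✓ 11-11✓ 110-0✓ 110-1✓ 1100-✓ 1101-✓ 111-1✓ 1110-✓
Round 2: --100✓ --101✓ -01-0✓ -01-1✓ -010-✓ -011-✓ -1-00 -10-0 -101- -110-✓ 0--00✓ 0--10✓ 0-0-0✓ 0-1-0✓ 0-10-✓ 00--0✓ 001--✓ 01--0✓ 1--11 1-1-1 1-10-✓ 101--✓ 11--1 11-0- 110--
Round 3: --10- -01-- 0---0
PIs = {--10-, -01--, -1-00, -10-0, -101-, 0---0, 1--11, 1-1-1, 11--1, 11-0-, 110--}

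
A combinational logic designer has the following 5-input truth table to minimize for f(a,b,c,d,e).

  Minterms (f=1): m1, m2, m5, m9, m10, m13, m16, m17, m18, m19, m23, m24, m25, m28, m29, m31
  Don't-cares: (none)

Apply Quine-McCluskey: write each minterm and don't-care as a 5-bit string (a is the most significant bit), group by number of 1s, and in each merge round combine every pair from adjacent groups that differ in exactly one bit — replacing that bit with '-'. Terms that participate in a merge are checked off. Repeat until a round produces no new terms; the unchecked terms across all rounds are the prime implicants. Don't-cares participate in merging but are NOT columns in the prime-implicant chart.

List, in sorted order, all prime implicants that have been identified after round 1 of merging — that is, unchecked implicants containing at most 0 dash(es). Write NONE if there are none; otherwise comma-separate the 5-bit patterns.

NONE

Round 0: 00001✓ 00010✓ 00101✓ 01001✓ 01010✓ 01101✓ 10000✓ 10001✓ 10010✓ 10011✓ 10111✓ 11000✓ 11001✓ 11100✓ 11101✓ 11111✓
Round 1: -0001✓ -0010 -1001✓ -1101✓ 0-001✓ 0-010 0-101✓ 00-01✓ 01-01✓ 1-000✓ 1-001✓ 1-111 10-11 100-0✓ 100-1✓ 1000-✓ 1001-✓ 11-00✓ 11-01✓ 1100-✓ 111-1 1110-✓
Round 2: --001 -1-01 0--01 1-00- 100-- 11-0-
PIs = {--001, -0010, -1-01, 0--01, 0-010, 1-00-, 1-111, 10-11, 100--, 11-0-, 111-1}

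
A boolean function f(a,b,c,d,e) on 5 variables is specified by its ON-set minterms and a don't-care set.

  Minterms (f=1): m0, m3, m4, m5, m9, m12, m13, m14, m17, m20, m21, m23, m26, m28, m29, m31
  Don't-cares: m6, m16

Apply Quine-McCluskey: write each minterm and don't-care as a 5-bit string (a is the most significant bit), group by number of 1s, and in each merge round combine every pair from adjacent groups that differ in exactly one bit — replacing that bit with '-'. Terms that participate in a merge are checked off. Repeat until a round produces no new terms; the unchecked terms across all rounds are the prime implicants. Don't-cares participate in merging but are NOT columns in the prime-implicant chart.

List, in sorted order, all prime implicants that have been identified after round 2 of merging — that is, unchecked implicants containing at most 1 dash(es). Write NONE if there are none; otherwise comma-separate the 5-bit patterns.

00011, 01-01, 11010

[col 0] 00000*, 00011, 00100*, 00101*, 00110*, 01001*, 01100*, 01101*, 01110*, 10000*, 10001*, 10100*, 10101*, 10111*, 11010, 11100*, 11101*, 11111*
[col 1] -0000*, -0100*, -0101*, -1100*, -1101*, 0-100*, 0-101*, 0-110*, 00-00*, 001-0*, 0010-*, 01-01, 011-0*, 0110-*, 1-100*, 1-101*, 1-111*, 10-00*, 10-01*, 1000-*, 101-1*, 1010-*, 111-1*, 1110-*
[col 2] --100*, --101*, -0-00, -010-*, -110-*, 0-1-0, 0-10-*, 1-1-1, 1-10-*, 10-0-
[col 3] --10-
Prime implicants: --10-, -0-00, 0-1-0, 00011, 01-01, 1-1-1, 10-0-, 11010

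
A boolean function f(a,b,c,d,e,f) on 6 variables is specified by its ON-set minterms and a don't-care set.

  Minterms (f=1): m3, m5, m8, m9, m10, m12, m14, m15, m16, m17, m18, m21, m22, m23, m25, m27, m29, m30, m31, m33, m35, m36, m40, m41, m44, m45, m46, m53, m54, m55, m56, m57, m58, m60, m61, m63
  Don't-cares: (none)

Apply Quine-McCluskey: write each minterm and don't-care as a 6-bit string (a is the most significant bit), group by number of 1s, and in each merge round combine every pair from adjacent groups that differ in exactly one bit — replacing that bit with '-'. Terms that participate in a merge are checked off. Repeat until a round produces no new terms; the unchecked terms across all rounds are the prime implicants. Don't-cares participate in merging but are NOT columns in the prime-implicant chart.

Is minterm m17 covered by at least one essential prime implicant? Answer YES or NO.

[col 0] 000011*, 000101*, 001000*, 001001*, 001010*, 001100*, 001110*, 001111*, 010000*, 010001*, 010010*, 010101*, 010110*, 010111*, 011001*, 011011*, 011101*, 011110*, 011111*, 100001*, 100011*, 100100*, 101000*, 101001*, 101100*, 101101*, 101110*, 110101*, 110110*, 110111*, 111000*, 111001*, 111010*, 111100*, 111101*, 111111*
[col 1] -00011, -01000*, -01001*, -01100*, -01110*, -10101*, -10110*, -10111*, -11001*, -11101*, -11111*, 0-0101, 0-1001*, 0-1110*, 0-1111*, 001-00*, 001-10*, 0010-0*, 00100-*, 0011-0*, 00111-*, 01-001*, 01-101*, 01-110*, 01-111*, 010-01*, 010-10, 0100-0, 01000-, 0101-1*, 01011-*, 011-01*, 011-11*, 0110-1*, 0111-1*, 01111-*, 1-1000*, 1-1001*, 1-1100*, 1-1101*, 10-001, 10-100, 1000-1, 101-00*, 101-01*, 10100-*, 1011-0*, 10110-*, 11-101*, 11-111*, 1101-1*, 11011-*, 111-00*, 111-01*, 1110-0, 11100-*, 1111-1*, 11110-*
[col 2] --1001, -01-00, -0100-, -011-0, -1-101*, -1-111*, -101-1*, -1011-, -11-01, -111-1*, 0-111-, 001--0, 01--01, 01-1-1*, 01-11-, 011--1, 1-1-00*, 1-1-01*, 1-100-*, 1-110-*, 101-0-*, 11-1-1*, 111-0-*
[col 3] -1-1-1, 1-1-0-
Prime implicants: --1001, -00011, -01-00, -0100-, -011-0, -1-1-1, -1011-, -11-01, 0-0101, 0-111-, 001--0, 01--01, 01-11-, 010-10, 0100-0, 01000-, 011--1, 1-1-0-, 10-001, 10-100, 1000-1, 1110-0
PI chart (minterm → PIs covering it):
  3 | -00011  (sole → essential)
  5 | 0-0101  (sole → essential)
  8 | -01-00,-0100-,001--0
  9 | --1001,-0100-
  10 | 001--0  (sole → essential)
  12 | -01-00,-011-0,001--0
  14 | -011-0,0-111-,001--0
  15 | 0-111-  (sole → essential)
  16 | 0100-0,01000-
  17 | 01--01,01000-
  18 | 010-10,0100-0
  21 | -1-1-1,0-0101,01--01
  22 | -1011-,01-11-,010-10
  23 | -1-1-1,-1011-,01-11-
  25 | --1001,-11-01,01--01,011--1
  27 | 011--1  (sole → essential)
  29 | -1-1-1,-11-01,01--01,011--1
  30 | 0-111-,01-11-
  31 | -1-1-1,0-111-,01-11-,011--1
  33 | 10-001,1000-1
  35 | -00011,1000-1
  36 | 10-100  (sole → essential)
  40 | -01-00,-0100-,1-1-0-
  41 | --1001,-0100-,1-1-0-,10-001
  44 | -01-00,-011-0,1-1-0-,10-100
  45 | 1-1-0-  (sole → essential)
  46 | -011-0  (sole → essential)
  53 | -1-1-1  (sole → essential)
  54 | -1011-  (sole → essential)
  55 | -1-1-1,-1011-
  56 | 1-1-0-,1110-0
  57 | --1001,-11-01,1-1-0-
  58 | 1110-0  (sole → essential)
  60 | 1-1-0-  (sole → essential)
  61 | -1-1-1,-11-01,1-1-0-
  63 | -1-1-1  (sole → essential)
Essential prime implicants: -00011, -011-0, -1-1-1, -1011-, 0-0101, 0-111-, 001--0, 011--1, 1-1-0-, 10-100, 1110-0

NO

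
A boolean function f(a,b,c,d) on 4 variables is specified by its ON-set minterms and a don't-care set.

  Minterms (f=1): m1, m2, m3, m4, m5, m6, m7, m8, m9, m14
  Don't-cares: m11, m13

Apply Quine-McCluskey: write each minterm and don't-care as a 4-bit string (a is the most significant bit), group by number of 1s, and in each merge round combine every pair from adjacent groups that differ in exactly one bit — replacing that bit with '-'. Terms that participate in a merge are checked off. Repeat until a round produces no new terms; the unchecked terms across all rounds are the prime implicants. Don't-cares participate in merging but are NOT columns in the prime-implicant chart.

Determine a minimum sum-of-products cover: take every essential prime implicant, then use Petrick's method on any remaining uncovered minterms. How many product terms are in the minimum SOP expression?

[col 0] 0001*, 0010*, 0011*, 0100*, 0101*, 0110*, 0111*, 1000*, 1001*, 1011*, 1101*, 1110*
[col 1] -001*, -011*, -101*, -110, 0-01*, 0-10*, 0-11*, 00-1*, 001-*, 01-0*, 01-1*, 010-*, 011-*, 1-01*, 10-1*, 100-
[col 2] --01, -0-1, 0--1, 0-1-, 01--
Prime implicants: --01, -0-1, -110, 0--1, 0-1-, 01--, 100-
PI chart (minterm → PIs covering it):
  1 | --01,-0-1,0--1
  2 | 0-1-  (sole → essential)
  3 | -0-1,0--1,0-1-
  4 | 01--  (sole → essential)
  5 | --01,0--1,01--
  6 | -110,0-1-,01--
  7 | 0--1,0-1-,01--
  8 | 100-  (sole → essential)
  9 | --01,-0-1,100-
  14 | -110  (sole → essential)
Essential prime implicants: -110, 0-1-, 01--, 100-
Petrick residual → --01
Minimum SOP uses 5 PIs: c'd + bcd' + a'c + a'b + ab'c'

5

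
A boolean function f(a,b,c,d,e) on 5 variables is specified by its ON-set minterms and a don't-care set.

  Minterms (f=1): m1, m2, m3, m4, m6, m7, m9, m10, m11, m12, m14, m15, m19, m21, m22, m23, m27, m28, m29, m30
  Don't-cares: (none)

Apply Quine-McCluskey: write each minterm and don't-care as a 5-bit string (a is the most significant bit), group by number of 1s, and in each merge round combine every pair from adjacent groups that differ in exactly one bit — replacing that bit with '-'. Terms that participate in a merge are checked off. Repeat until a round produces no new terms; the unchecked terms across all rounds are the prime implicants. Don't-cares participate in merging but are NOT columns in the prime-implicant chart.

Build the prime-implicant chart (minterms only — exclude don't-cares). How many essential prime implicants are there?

4

[col 0] 00001*, 00010*, 00011*, 00100*, 00110*, 00111*, 01001*, 01010*, 01011*, 01100*, 01110*, 01111*, 10011*, 10101*, 10110*, 10111*, 11011*, 11100*, 11101*, 11110*
[col 1] -0011*, -0110*, -0111*, -1011*, -1100*, -1110*, 0-001*, 0-010*, 0-011*, 0-100*, 0-110*, 0-111*, 00-10*, 00-11*, 000-1*, 0001-*, 001-0*, 0011-*, 01-10*, 01-11*, 010-1*, 0101-*, 011-0*, 0111-*, 1-011*, 1-101, 1-110*, 10-11*, 101-1, 1011-*, 111-0*, 1110-
[col 2] --011, --110, -0-11, -011-, -11-0, 0--10*, 0--11*, 0-0-1, 0-01-*, 0-1-0, 0-11-*, 00-1-*, 01-1-*
[col 3] 0--1-
Prime implicants: --011, --110, -0-11, -011-, -11-0, 0--1-, 0-0-1, 0-1-0, 1-101, 101-1, 1110-
PI chart (minterm → PIs covering it):
  1 | 0-0-1  (sole → essential)
  2 | 0--1-  (sole → essential)
  3 | --011,-0-11,0--1-,0-0-1
  4 | 0-1-0  (sole → essential)
  6 | --110,-011-,0--1-,0-1-0
  7 | -0-11,-011-,0--1-
  9 | 0-0-1  (sole → essential)
  10 | 0--1-  (sole → essential)
  11 | --011,0--1-,0-0-1
  12 | -11-0,0-1-0
  14 | --110,-11-0,0--1-,0-1-0
  15 | 0--1-  (sole → essential)
  19 | --011,-0-11
  21 | 1-101,101-1
  22 | --110,-011-
  23 | -0-11,-011-,101-1
  27 | --011  (sole → essential)
  28 | -11-0,1110-
  29 | 1-101,1110-
  30 | --110,-11-0
Essential prime implicants: --011, 0--1-, 0-0-1, 0-1-0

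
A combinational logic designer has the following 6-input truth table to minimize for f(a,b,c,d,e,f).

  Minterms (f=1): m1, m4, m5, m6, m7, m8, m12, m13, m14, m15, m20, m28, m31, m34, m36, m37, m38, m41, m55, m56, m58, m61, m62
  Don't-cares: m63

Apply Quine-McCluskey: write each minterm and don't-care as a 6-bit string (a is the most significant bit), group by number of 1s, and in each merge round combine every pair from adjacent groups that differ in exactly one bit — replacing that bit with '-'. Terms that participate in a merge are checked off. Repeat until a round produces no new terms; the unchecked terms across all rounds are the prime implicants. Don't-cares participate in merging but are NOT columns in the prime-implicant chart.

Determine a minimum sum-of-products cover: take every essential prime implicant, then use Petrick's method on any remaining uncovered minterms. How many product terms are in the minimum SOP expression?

[col 0] 000001*, 000100*, 000101*, 000110*, 000111*, 001000*, 001100*, 001101*, 001110*, 001111*, 010100*, 011100*, 011111*, 100010*, 100100*, 100101*, 100110*, 101001, 110111*, 111000*, 111010*, 111101*, 111110*, 111111*
[col 1] -00100*, -00101*, -00110*, -11111, 0-0100*, 0-1100*, 0-1111, 00-100*, 00-101*, 00-110*, 00-111*, 000-01, 0001-0*, 0001-1*, 00010-*, 00011-*, 001-00, 0011-0*, 0011-1*, 00110-*, 00111-*, 01-100*, 100-10, 1001-0*, 10010-*, 11-111, 111-10, 1110-0, 1111-1, 11111-
[col 2] -001-0, -0010-, 0--100, 00-1-0*, 00-1-1*, 00-10-*, 00-11-*, 0001--*, 0011--*
[col 3] 00-1--
Prime implicants: -001-0, -0010-, -11111, 0--100, 0-1111, 00-1--, 000-01, 001-00, 100-10, 101001, 11-111, 111-10, 1110-0, 1111-1, 11111-
PI chart (minterm → PIs covering it):
  1 | 000-01  (sole → essential)
  4 | -001-0,-0010-,0--100,00-1--
  5 | -0010-,00-1--,000-01
  6 | -001-0,00-1--
  7 | 00-1--  (sole → essential)
  8 | 001-00  (sole → essential)
  12 | 0--100,00-1--,001-00
  13 | 00-1--  (sole → essential)
  14 | 00-1--  (sole → essential)
  15 | 0-1111,00-1--
  20 | 0--100  (sole → essential)
  28 | 0--100  (sole → essential)
  31 | -11111,0-1111
  34 | 100-10  (sole → essential)
  36 | -001-0,-0010-
  37 | -0010-  (sole → essential)
  38 | -001-0,100-10
  41 | 101001  (sole → essential)
  55 | 11-111  (sole → essential)
  56 | 1110-0  (sole → essential)
  58 | 111-10,1110-0
  61 | 1111-1  (sole → essential)
  62 | 111-10,11111-
Essential prime implicants: -0010-, 0--100, 00-1--, 000-01, 001-00, 100-10, 101001, 11-111, 1110-0, 1111-1
Petrick residual → -11111, 111-10
Minimum SOP uses 12 PIs: b'c'de' + bcdef + a'de'f' + a'b'd + a'b'c'e'f + a'b'ce'f' + ab'c'ef' + ab'cd'e'f + abdef + abcef' + abcd'f' + abcdf

12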